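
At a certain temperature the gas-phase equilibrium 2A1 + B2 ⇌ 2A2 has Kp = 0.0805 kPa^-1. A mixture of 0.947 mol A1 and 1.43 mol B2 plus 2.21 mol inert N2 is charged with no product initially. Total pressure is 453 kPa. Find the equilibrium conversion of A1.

X = 0.753

Take 0.947 mol A1 as basis and let X be its fractional conversion, so ξ = 0.473X.
Moles: n_A1 = 0.947 − 0.947X; n_B2 = 1.43 − 0.473X; n_A2 = 0.947X; n_I = 2.21 (inert).
n_T = Σnᵢ = 4.59 − 0.473X.
y_i = n_i/n_T, p_i = y_i·P. Kp = p_A2^2 / (p_A1^2 p_B2).
Substituting and setting equal to 0.0805 kPa^-1 gives a polynomial in X; the root in (0,1) is X = 0.753.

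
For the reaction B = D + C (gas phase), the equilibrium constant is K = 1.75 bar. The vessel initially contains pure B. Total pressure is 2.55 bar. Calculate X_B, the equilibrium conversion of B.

X = 0.638

Take 1 mol B as basis and let X be its fractional conversion, so ξ = X.
Species balance: n_B = 1 − X; n_D = X; n_C = X.
Summing: n_T = 1 + X.
With p_i = (n_i/n_T)P, K = p_D p_C / (p_B).
Setting this equal to 1.75 bar and taking the physical root (0 < X < 1) gives X = 0.638.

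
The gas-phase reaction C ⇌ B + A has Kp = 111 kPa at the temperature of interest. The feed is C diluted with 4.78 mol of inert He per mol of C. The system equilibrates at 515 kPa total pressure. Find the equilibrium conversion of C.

X = 0.674

Let X = conversion of C (basis 1 mol C); extent of reaction ξ = X.
Species balance: n_C = 1 − X; n_B = X; n_A = X; n_I = 4.78 (inert).
Total moles n_T = 5.78 + X.
With p_i = (n_i/n_T)P, Kp = p_B p_A / (p_C).
Setting this equal to 111 kPa and taking the physical root (0 < X < 1) gives X = 0.674.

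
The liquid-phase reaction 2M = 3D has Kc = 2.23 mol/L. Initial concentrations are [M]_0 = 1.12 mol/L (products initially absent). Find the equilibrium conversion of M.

Let X = conversion of M; extent ξ = 1.12X/2 mol/L.
Concentrations: [M] = 1.12 − 1.12X; [D] = 1.68X.
Kc = [D]^3 / ([M]^2).
Setting equal to 2.23 and solving for X on (0,1) gives X = 0.517.

X = 0.517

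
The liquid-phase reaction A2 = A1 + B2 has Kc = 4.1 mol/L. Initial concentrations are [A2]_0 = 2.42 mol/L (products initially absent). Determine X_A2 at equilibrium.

Let X = conversion of A2; extent ξ = 2.42·X mol/L.
Concentrations: [A2] = 2.42 − 2.42X; [A1] = 2.42X; [B2] = 2.42X.
Kc = [A1] [B2] / ([A2]).
Solving Kc = 4.1 for X ∈ (0,1): X = 0.706.

X = 0.706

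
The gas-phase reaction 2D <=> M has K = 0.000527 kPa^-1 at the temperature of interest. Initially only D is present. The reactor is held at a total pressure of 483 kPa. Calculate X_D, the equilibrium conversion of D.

Let X = conversion of D (basis 1 mol D); extent of reaction ξ = 0.5X.
Mole table: n_D = 1 − X; n_M = 0.5X.
Summing: n_T = 1 − 0.5X.
With p_i = (n_i/n_T)P, K = p_M / (p_D^2).
Setting this equal to 0.000527 kPa^-1 and taking the physical root (0 < X < 1) gives X = 0.296.

X = 0.296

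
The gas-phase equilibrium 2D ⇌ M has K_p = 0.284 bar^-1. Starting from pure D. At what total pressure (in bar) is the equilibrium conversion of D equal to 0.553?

P = 3.53 bar

Basis: 1 mol D initially; let X = conversion of D. Extent ξ = 0.5X.
Moles: n_D = 1 − X; n_M = 0.5X.
n_T = Σnᵢ = 1 − 0.5X.
K_p = p_M / (p_D^2) with p_i = (n_i/n_T)·P.
At X = 0.553: the mole-fraction product g(X) = Π y_i^ν_i = 1.001. Since K_p = g(X)·P^{-1}, P = (g/K_p)^(1/1) = (1.001/0.284)^(1/1) = 3.53 bar.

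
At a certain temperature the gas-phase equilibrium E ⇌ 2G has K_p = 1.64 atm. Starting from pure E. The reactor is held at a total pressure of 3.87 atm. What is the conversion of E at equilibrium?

X = 0.310

Let X = conversion of E (basis 1 mol E); extent of reaction ξ = X.
Species balance: n_E = 1 − X; n_G = 2X.
Total moles n_T = 1 + X.
Mole fractions y_i = n_i/n_T; K_p = p_G^2 / (p_E) with p_i = y_i·P.
Equating to 1.64 atm and solving on 0 < X < 1: X = 0.310.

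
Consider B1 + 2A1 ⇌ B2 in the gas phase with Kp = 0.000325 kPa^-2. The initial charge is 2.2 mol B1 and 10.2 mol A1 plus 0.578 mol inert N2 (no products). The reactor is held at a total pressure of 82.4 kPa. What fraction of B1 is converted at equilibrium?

X = 0.545

Basis: 2.2 mol B1 initially; let X = conversion of B1. Extent ξ = 2.2X.
Mole table: n_B1 = 2.2 − 2.2X; n_A1 = 10.2 − 4.4X; n_B2 = 2.2X; n_I = 0.578 (inert).
Total moles n_T = 13 − 4.4X.
With p_i = (n_i/n_T)P, Kp = p_B2 / (p_B1 p_A1^2).
Setting this equal to 0.000325 kPa^-2 and taking the physical root (0 < X < 1) gives X = 0.545.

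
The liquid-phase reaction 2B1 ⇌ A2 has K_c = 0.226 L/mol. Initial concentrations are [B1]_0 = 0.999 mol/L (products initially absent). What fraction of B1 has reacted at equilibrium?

X = 0.252

Let X = conversion of B1; extent ξ = 0.999X/2 mol/L.
Concentrations: [B1] = 0.999 − 0.999X; [A2] = 0.499X.
K_c = [A2] / ([B1]^2).
Solving K_c = 0.226 for X ∈ (0,1): X = 0.252.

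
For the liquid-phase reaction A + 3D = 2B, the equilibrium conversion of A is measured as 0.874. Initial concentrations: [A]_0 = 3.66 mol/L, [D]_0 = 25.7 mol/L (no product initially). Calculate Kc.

Let X = conversion of A.
Concentrations: [A] = 3.66 − 3.66X; [D] = 25.7 − 11X; [B] = 7.32X.
At X = 0.874: [A] = 0.461, [D] = 16.1, [B] = 6.4.
Kc = [B]^2 / ([A] [D]^3) = 0.0213 (mol/L)^-2.

Kc = 0.0213 (mol/L)^-2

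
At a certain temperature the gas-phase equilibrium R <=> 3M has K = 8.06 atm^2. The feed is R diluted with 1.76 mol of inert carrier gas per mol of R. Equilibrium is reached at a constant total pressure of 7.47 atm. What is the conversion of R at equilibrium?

X = 0.347

Take 1 mol R as basis and let X be its fractional conversion, so ξ = X.
Moles: n_R = 1 − X; n_M = 3X; n_I = 1.76 (inert).
Total moles n_T = 2.76 + 2X.
y_i = n_i/n_T, p_i = y_i·P. K = p_M^3 / (p_R).
Equating to 8.06 atm^2 and solving on 0 < X < 1: X = 0.347.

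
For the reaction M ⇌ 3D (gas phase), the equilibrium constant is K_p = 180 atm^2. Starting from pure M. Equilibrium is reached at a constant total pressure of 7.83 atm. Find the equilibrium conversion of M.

Basis: 1 mol M initially; let X = conversion of M. Extent ξ = X.
Moles: n_M = 1 − X; n_D = 3X.
Total moles n_T = 1 + 2X.
y_i = n_i/n_T, p_i = y_i·P. K_p = p_D^3 / (p_M).
Substituting and setting equal to 180 atm^2 gives a polynomial in X; the root in (0,1) is X = 0.595.

X = 0.595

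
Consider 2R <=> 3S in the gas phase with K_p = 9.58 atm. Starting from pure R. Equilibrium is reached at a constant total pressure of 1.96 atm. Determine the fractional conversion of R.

X = 0.634

Let X = conversion of R (basis 1 mol R); extent of reaction ξ = 0.5X.
Species balance: n_R = 1 − X; n_S = 1.5X.
Summing: n_T = 1 + 0.5X.
Mole fractions y_i = n_i/n_T; K_p = p_S^3 / (p_R^2) with p_i = y_i·P.
Substituting and setting equal to 9.58 atm gives a polynomial in X; the root in (0,1) is X = 0.634.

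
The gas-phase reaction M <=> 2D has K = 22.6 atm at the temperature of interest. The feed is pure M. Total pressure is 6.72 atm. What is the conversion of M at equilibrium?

Take 1 mol M as basis and let X be its fractional conversion, so ξ = X.
Mole table: n_M = 1 − X; n_D = 2X.
n_T = Σnᵢ = 1 + X.
Mole fractions y_i = n_i/n_T; K = p_D^2 / (p_M) with p_i = y_i·P.
This yields a degree-2 equation in X; solving on (0,1), X = 0.676.

X = 0.676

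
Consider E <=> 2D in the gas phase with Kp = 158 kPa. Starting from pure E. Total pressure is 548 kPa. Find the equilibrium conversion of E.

Basis: 1 mol E initially; let X = conversion of E. Extent ξ = X.
At extent ξ: n_E = 1 − X; n_D = 2X.
n_T = Σnᵢ = 1 + X.
y_i = n_i/n_T, p_i = y_i·P. Kp = p_D^2 / (p_E).
Setting this equal to 158 kPa and taking the physical root (0 < X < 1) gives X = 0.259.

X = 0.259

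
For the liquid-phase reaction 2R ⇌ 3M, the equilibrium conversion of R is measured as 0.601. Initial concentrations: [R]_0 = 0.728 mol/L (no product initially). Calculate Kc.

Let X = conversion of R.
Concentrations: [R] = 0.728 − 0.728X; [M] = 1.09X.
At X = 0.601: [R] = 0.29, [M] = 0.656.
Kc = [M]^3 / ([R]^2) = 3.35 mol/L.

Kc = 3.35 mol/L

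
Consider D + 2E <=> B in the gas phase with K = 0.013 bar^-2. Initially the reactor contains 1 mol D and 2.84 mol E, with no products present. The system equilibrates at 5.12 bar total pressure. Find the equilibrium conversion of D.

X = 0.149

Basis: 1 mol D initially; let X = conversion of D. Extent ξ = X.
Moles: n_D = 1 − X; n_E = 2.84 − 2X; n_B = X.
n_T = Σnᵢ = 3.84 − 2X.
Mole fractions y_i = n_i/n_T; K = p_B / (p_D p_E^2) with p_i = y_i·P.
Equating to 0.013 bar^-2 and solving on 0 < X < 1: X = 0.149.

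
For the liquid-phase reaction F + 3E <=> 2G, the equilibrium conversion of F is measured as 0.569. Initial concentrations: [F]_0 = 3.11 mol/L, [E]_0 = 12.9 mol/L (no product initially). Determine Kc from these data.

Let X = conversion of F.
Concentrations: [F] = 3.11 − 3.11X; [E] = 12.9 − 9.33X; [G] = 6.22X.
At X = 0.569: [F] = 1.34, [E] = 7.59, [G] = 3.54.
Kc = [G]^2 / ([F] [E]^3) = 0.0214 (mol/L)^-2.

Kc = 0.0214 (mol/L)^-2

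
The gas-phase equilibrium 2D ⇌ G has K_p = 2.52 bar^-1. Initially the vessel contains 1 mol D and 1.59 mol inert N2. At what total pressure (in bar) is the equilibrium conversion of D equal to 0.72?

Basis: 1 mol D initially; let X = conversion of D. Extent ξ = 0.5X.
Species balance: n_D = 1 − X; n_G = 0.5X; n_I = 1.59 (inert).
Total moles n_T = 2.59 − 0.5X.
K_p = p_G / (p_D^2) with p_i = (n_i/n_T)·P.
At X = 0.72: the mole-fraction product g(X) = Π y_i^ν_i = 10.24. Since K_p = g(X)·P^{-1}, P = (g/K_p)^(1/1) = (10.24/2.52)^(1/1) = 4.06 bar.

P = 4.06 bar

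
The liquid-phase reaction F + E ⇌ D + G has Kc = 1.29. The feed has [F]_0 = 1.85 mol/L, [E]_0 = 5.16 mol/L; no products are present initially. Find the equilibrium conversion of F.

Let X = conversion of F; extent ξ = 1.85·X mol/L.
Concentrations: [F] = 1.85 − 1.85X; [E] = 5.16 − 1.85X; [D] = 1.85X; [G] = 1.85X.
Kc = [D] [G] / ([F] [E]).
Solving Kc = 1.29 for X ∈ (0,1): X = 0.771.

X = 0.771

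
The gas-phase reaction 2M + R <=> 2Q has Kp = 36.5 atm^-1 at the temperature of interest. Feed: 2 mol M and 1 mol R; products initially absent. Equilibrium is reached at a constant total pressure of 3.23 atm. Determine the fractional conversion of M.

Basis: 2 mol M initially; let X = conversion of M. Extent ξ = X.
Mole table: n_M = 2 − 2X; n_R = 1 − X; n_Q = 2X.
n_T = Σnᵢ = 3 − X.
With p_i = (n_i/n_T)P, Kp = p_Q^2 / (p_M^2 p_R).
This yields a degree-3 equation in X; solving on (0,1), X = 0.775.

X = 0.775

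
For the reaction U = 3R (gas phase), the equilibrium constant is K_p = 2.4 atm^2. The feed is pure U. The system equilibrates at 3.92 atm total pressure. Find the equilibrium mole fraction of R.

y_R = 0.443

Let X = conversion of U (basis 1 mol U); extent of reaction ξ = X.
Mole table: n_U = 1 − X; n_R = 3X.
n_T = Σnᵢ = 1 + 2X.
Mole fractions y_i = n_i/n_T; K_p = p_R^3 / (p_U) with p_i = y_i·P.
Substituting and setting equal to 2.4 atm^2 gives a polynomial in X; the root in (0,1) is X = 0.210.
Then n_R = 0.629, n_T = 1.42, so y_R = 0.443.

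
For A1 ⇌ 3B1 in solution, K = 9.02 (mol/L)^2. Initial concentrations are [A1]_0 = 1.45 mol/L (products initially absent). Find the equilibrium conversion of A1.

Let X = conversion of A1; extent ξ = 1.45·X mol/L.
Concentrations: [A1] = 1.45 − 1.45X; [B1] = 4.35X.
K = [B1]^3 / ([A1]).
Equating to 9.02 (mol/L)^2: the physical root is X = 0.445.

X = 0.445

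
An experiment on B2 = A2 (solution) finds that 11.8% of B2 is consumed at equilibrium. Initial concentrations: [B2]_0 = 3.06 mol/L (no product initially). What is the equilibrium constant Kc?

Let X = conversion of B2.
Concentrations: [B2] = 3.06 − 3.06X; [A2] = 3.06X.
At X = 0.118: [B2] = 2.7, [A2] = 0.361.
Kc = [A2] / ([B2]) = 0.134.

Kc = 0.134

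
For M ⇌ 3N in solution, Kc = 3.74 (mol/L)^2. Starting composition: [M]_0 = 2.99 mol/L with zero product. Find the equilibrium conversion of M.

Let X = conversion of M; extent ξ = 2.99·X mol/L.
Concentrations: [M] = 2.99 − 2.99X; [N] = 8.97X.
Kc = [N]^3 / ([M]).
This equals 3.74 at X = 0.229 (the root in 0 < X < 1).

X = 0.229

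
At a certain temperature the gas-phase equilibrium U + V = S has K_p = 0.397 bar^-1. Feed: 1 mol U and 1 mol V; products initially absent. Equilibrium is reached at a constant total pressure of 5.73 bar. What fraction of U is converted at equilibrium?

Basis: 1 mol U initially; let X = conversion of U. Extent ξ = X.
Species balance: n_U = 1 − X; n_V = 1 − X; n_S = X.
Summing: n_T = 2 − X.
Mole fractions y_i = n_i/n_T; K_p = p_S / (p_U p_V) with p_i = y_i·P.
Substituting and setting equal to 0.397 bar^-1 gives a polynomial in X; the root in (0,1) is X = 0.447.

X = 0.447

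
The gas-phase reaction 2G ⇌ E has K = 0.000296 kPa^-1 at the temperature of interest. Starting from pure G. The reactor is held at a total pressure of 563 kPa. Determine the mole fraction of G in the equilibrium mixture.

y_G = 0.873

Take 1 mol G as basis and let X be its fractional conversion, so ξ = 0.5X.
Mole table: n_G = 1 − X; n_E = 0.5X.
Total moles n_T = 1 − 0.5X.
With p_i = (n_i/n_T)P, K = p_E / (p_G^2).
Equating to 0.000296 kPa^-1 and solving on 0 < X < 1: X = 0.225.
Then n_G = 0.775, n_T = 0.887, so y_G = 0.873.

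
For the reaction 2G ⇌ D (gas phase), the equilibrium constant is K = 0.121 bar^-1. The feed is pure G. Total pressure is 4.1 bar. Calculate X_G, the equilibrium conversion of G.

Take 1 mol G as basis and let X be its fractional conversion, so ξ = 0.5X.
At extent ξ: n_G = 1 − X; n_D = 0.5X.
Total moles n_T = 1 − 0.5X.
Mole fractions y_i = n_i/n_T; K = p_D / (p_G^2) with p_i = y_i·P.
This yields a degree-2 equation in X; solving on (0,1), X = 0.421.

X = 0.421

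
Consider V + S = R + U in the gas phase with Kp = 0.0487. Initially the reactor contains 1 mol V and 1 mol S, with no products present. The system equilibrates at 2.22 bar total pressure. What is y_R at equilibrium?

y_R = 0.090

Take 1 mol V as basis and let X be its fractional conversion, so ξ = X.
Moles: n_V = 1 − X; n_S = 1 − X; n_R = X; n_U = X.
n_T stays at 2 (no change in mole number).
y_i = n_i/n_T, p_i = y_i·P. Kp = p_R p_U / (p_V p_S).
Equating to 0.0487 and solving on 0 < X < 1: X = 0.181.
Then n_R = 0.181, n_T = 2, so y_R = 0.090.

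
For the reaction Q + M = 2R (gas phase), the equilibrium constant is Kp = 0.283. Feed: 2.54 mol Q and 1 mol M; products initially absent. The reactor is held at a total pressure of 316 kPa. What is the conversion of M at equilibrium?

X = 0.325

Take 1 mol M as basis and let X be its fractional conversion, so ξ = X.
Moles: n_Q = 2.54 − X; n_M = 1 − X; n_R = 2X.
n_T stays at 3.54 (no change in mole number).
y_i = n_i/n_T, p_i = y_i·P. Kp = p_R^2 / (p_Q p_M).
Setting this equal to 0.283 and taking the physical root (0 < X < 1) gives X = 0.325.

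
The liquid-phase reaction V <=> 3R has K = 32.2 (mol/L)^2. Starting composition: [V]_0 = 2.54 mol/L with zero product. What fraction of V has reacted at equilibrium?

X = 0.463

Let X = conversion of V; extent ξ = 2.54·X mol/L.
Concentrations: [V] = 2.54 − 2.54X; [R] = 7.62X.
K = [R]^3 / ([V]).
Equating to 32.2 (mol/L)^2: the physical root is X = 0.463.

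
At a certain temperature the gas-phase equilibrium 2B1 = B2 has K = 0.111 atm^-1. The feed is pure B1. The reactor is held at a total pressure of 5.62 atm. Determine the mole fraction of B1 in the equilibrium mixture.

y_B1 = 0.697

Basis: 1 mol B1 initially; let X = conversion of B1. Extent ξ = 0.5X.
Moles: n_B1 = 1 − X; n_B2 = 0.5X.
Summing: n_T = 1 − 0.5X.
y_i = n_i/n_T, p_i = y_i·P. K = p_B2 / (p_B1^2).
This yields a degree-2 equation in X; solving on (0,1), X = 0.465.
Then n_B1 = 0.535, n_T = 0.767, so y_B1 = 0.697.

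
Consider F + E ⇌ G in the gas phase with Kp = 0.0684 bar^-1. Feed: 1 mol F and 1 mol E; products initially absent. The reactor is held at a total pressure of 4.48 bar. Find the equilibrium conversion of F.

X = 0.125

Take 1 mol F as basis and let X be its fractional conversion, so ξ = X.
At extent ξ: n_F = 1 − X; n_E = 1 − X; n_G = X.
Total moles n_T = 2 − X.
With p_i = (n_i/n_T)P, Kp = p_G / (p_F p_E).
Equating to 0.0684 bar^-1 and solving on 0 < X < 1: X = 0.125.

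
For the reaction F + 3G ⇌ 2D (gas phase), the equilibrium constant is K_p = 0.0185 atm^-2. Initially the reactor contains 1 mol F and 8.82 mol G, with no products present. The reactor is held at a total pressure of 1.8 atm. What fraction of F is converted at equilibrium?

X = 0.259

Take 1 mol F as basis and let X be its fractional conversion, so ξ = X.
Species balance: n_F = 1 − X; n_G = 8.82 − 3X; n_D = 2X.
Summing: n_T = 9.82 − 2X.
With p_i = (n_i/n_T)P, K_p = p_D^2 / (p_F p_G^3).
Substituting and setting equal to 0.0185 atm^-2 gives a polynomial in X; the root in (0,1) is X = 0.259.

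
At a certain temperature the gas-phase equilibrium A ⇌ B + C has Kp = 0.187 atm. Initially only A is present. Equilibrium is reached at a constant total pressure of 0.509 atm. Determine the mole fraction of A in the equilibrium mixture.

Take 1 mol A as basis and let X be its fractional conversion, so ξ = X.
Mole table: n_A = 1 − X; n_B = X; n_C = X.
Total moles n_T = 1 + X.
Mole fractions y_i = n_i/n_T; Kp = p_B p_C / (p_A) with p_i = y_i·P.
Setting this equal to 0.187 atm and taking the physical root (0 < X < 1) gives X = 0.518.
Then n_A = 0.482, n_T = 1.52, so y_A = 0.317.

y_A = 0.317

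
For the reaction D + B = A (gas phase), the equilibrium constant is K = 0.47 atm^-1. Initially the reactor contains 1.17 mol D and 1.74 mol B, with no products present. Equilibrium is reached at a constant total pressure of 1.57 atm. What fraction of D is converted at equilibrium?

X = 0.287

Take 1.17 mol D as basis and let X be its fractional conversion, so ξ = 1.17X.
Species balance: n_D = 1.17 − 1.17X; n_B = 1.74 − 1.17X; n_A = 1.17X.
Summing: n_T = 2.91 − 1.17X.
Mole fractions y_i = n_i/n_T; K = p_A / (p_D p_B) with p_i = y_i·P.
Equating to 0.47 atm^-1 and solving on 0 < X < 1: X = 0.287.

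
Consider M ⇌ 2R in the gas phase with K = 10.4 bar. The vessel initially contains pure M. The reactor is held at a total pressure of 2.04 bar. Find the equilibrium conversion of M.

X = 0.749

Let X = conversion of M (basis 1 mol M); extent of reaction ξ = X.
Species balance: n_M = 1 − X; n_R = 2X.
Total moles n_T = 1 + X.
y_i = n_i/n_T, p_i = y_i·P. K = p_R^2 / (p_M).
Equating to 10.4 bar and solving on 0 < X < 1: X = 0.749.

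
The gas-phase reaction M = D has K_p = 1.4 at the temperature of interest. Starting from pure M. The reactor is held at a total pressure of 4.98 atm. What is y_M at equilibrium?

Let X = conversion of M (basis 1 mol M); extent of reaction ξ = X.
Mole table: n_M = 1 − X; n_D = X.
Total moles n_T = 1 (Δν = 0, constant).
y_i = n_i/n_T, p_i = y_i·P. K_p = p_D / (p_M).
Equating to 1.4 and solving on 0 < X < 1: X = 0.583.
Then n_M = 0.417, n_T = 1, so y_M = 0.417.

y_M = 0.417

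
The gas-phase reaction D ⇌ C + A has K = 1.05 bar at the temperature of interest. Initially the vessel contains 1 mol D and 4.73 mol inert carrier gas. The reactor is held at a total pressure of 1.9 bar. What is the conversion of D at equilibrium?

Let X = conversion of D (basis 1 mol D); extent of reaction ξ = X.
Moles: n_D = 1 − X; n_C = X; n_A = X; n_I = 4.73 (inert).
Total moles n_T = 5.73 + X.
Mole fractions y_i = n_i/n_T; K = p_C p_A / (p_D) with p_i = y_i·P.
Substituting and setting equal to 1.05 bar gives a polynomial in X; the root in (0,1) is X = 0.816.

X = 0.816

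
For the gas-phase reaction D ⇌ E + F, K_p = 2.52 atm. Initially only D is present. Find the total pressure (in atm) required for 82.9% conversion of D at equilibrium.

P = 1.15 atm

Basis: 1 mol D initially; let X = conversion of D. Extent ξ = X.
At extent ξ: n_D = 1 − X; n_E = X; n_F = X.
n_T = Σnᵢ = 1 + X.
K_p = p_E p_F / (p_D) with p_i = (n_i/n_T)·P.
At X = 0.829: the mole-fraction product g(X) = Π y_i^ν_i = 2.197. Since K_p = g(X)·P^{1}, P = (K_p/g)^(1/1) = (2.52/2.197)^(1/1) = 1.15 atm.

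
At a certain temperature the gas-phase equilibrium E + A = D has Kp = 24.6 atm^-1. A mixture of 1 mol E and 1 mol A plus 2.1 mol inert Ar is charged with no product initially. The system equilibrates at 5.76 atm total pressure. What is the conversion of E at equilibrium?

X = 0.860

Basis: 1 mol E initially; let X = conversion of E. Extent ξ = X.
Species balance: n_E = 1 − X; n_A = 1 − X; n_D = X; n_I = 2.1 (inert).
n_T = Σnᵢ = 4.1 − X.
With p_i = (n_i/n_T)P, Kp = p_D / (p_E p_A).
Setting this equal to 24.6 atm^-1 and taking the physical root (0 < X < 1) gives X = 0.860.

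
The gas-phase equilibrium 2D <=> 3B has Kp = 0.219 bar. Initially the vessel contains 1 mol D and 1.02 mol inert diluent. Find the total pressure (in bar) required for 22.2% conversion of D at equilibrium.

Let X = conversion of D (basis 1 mol D); extent of reaction ξ = 0.5X.
Moles: n_D = 1 − X; n_B = 1.5X; n_I = 1.02 (inert).
Summing: n_T = 2.02 + 0.5X.
Kp = p_B^3 / (p_D^2) with p_i = (n_i/n_T)·P.
At X = 0.222: the mole-fraction product g(X) = Π y_i^ν_i = 0.02863. Since Kp = g(X)·P^{1}, P = (Kp/g)^(1/1) = (0.219/0.02863)^(1/1) = 7.65 bar.

P = 7.65 bar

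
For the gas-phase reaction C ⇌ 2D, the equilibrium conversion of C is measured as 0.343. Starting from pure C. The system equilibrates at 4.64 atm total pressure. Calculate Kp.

Take 1 mol C as basis and let X be its fractional conversion, so ξ = X.
Mole table: n_C = 1 − X; n_D = 2X.
Total moles n_T = 1 + X.
At X = 0.343: n_C = 0.657, n_D = 0.686, n_T = 1.34.
p_i = (n_i/n_T)·P. Kp = p_D^2 / (p_C) = 2.47 atm.

Kp = 2.47 atm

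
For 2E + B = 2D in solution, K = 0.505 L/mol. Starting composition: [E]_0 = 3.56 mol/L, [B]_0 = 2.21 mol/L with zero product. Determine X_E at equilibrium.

Let X = conversion of E; extent ξ = 3.56X/2 mol/L.
Concentrations: [E] = 3.56 − 3.56X; [B] = 2.21 − 1.78X; [D] = 3.56X.
K = [D]^2 / ([E]^2 [B]).
Equating to 0.505 L/mol: the physical root is X = 0.457.

X = 0.457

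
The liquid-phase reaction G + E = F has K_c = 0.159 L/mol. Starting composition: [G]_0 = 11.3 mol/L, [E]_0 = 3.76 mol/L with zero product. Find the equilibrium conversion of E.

Let X = conversion of E; extent ξ = 3.76·X mol/L.
Concentrations: [G] = 11.3 − 3.76X; [E] = 3.76 − 3.76X; [F] = 3.76X.
K_c = [F] / ([G] [E]).
Solving K_c = 0.159 for X ∈ (0,1): X = 0.591.

X = 0.591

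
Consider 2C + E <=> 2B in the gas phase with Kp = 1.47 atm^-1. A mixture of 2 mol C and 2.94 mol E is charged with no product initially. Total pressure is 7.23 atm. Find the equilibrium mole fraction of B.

Take 2 mol C as basis and let X be its fractional conversion, so ξ = X.
Moles: n_C = 2 − 2X; n_E = 2.94 − X; n_B = 2X.
n_T = Σnᵢ = 4.94 − X.
With p_i = (n_i/n_T)P, Kp = p_B^2 / (p_C^2 p_E).
Setting this equal to 1.47 atm^-1 and taking the physical root (0 < X < 1) gives X = 0.703.
Then n_B = 1.41, n_T = 4.24, so y_B = 0.332.

y_B = 0.332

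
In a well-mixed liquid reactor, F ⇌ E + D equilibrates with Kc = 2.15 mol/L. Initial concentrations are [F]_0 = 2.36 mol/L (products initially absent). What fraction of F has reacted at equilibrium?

X = 0.602

Let X = conversion of F; extent ξ = 2.36·X mol/L.
Concentrations: [F] = 2.36 − 2.36X; [E] = 2.36X; [D] = 2.36X.
Kc = [E] [D] / ([F]).
Equating to 2.15 mol/L: the physical root is X = 0.602.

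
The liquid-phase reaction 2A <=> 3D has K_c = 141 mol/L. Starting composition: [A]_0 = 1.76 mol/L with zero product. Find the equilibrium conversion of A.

Let X = conversion of A; extent ξ = 1.76X/2 mol/L.
Concentrations: [A] = 1.76 − 1.76X; [D] = 2.64X.
K_c = [D]^3 / ([A]^2).
Solving K_c = 141 for X ∈ (0,1): X = 0.842.

X = 0.842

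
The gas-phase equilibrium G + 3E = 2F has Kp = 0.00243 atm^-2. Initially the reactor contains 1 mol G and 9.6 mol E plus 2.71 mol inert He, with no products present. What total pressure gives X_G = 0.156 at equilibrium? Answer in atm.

P = 3.24 atm

Basis: 1 mol G initially; let X = conversion of G. Extent ξ = X.
Mole table: n_G = 1 − X; n_E = 9.6 − 3X; n_F = 2X; n_I = 2.71 (inert).
Total moles n_T = 13.3 − 2X.
Kp = p_F^2 / (p_G p_E^3) with p_i = (n_i/n_T)·P.
At X = 0.156: the mole-fraction product g(X) = Π y_i^ν_i = 0.02559. Since Kp = g(X)·P^{-2}, P = (g/Kp)^(1/2) = (0.02559/0.00243)^(1/2) = 3.24 atm.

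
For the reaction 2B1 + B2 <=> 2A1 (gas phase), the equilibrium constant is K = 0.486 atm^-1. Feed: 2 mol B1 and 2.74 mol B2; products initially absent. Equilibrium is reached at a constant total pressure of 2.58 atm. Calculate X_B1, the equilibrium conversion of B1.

X = 0.450

Basis: 2 mol B1 initially; let X = conversion of B1. Extent ξ = X.
Species balance: n_B1 = 2 − 2X; n_B2 = 2.74 − X; n_A1 = 2X.
Summing: n_T = 4.74 − X.
With p_i = (n_i/n_T)P, K = p_A1^2 / (p_B1^2 p_B2).
Equating to 0.486 atm^-1 and solving on 0 < X < 1: X = 0.450.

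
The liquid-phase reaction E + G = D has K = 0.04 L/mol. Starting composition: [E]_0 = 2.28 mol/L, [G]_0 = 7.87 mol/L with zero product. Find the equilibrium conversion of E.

X = 0.227

Let X = conversion of E; extent ξ = 2.28·X mol/L.
Concentrations: [E] = 2.28 − 2.28X; [G] = 7.87 − 2.28X; [D] = 2.28X.
K = [D] / ([E] [G]).
Setting equal to 0.04 and solving for X on (0,1) gives X = 0.227.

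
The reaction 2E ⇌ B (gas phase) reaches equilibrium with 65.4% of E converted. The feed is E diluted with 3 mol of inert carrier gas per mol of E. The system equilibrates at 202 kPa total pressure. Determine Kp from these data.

Kp = 0.0497 kPa^-1

Basis: 1 mol E initially; let X = conversion of E. Extent ξ = 0.5X.
Moles: n_E = 1 − X; n_B = 0.5X; n_I = 3 (inert).
Summing: n_T = 4 − 0.5X.
At X = 0.654: n_E = 0.346, n_B = 0.327, n_T = 3.67.
p_i = (n_i/n_T)·P. Kp = p_B / (p_E^2) = 0.0497 kPa^-1.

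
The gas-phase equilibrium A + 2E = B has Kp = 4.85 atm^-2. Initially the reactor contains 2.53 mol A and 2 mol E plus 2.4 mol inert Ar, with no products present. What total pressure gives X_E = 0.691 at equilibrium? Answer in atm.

P = 2.5 atm

Take 2 mol E as basis and let X be its fractional conversion, so ξ = X.
Moles: n_A = 2.53 − X; n_E = 2 − 2X; n_B = X; n_I = 2.4 (inert).
Total moles n_T = 6.93 − 2X.
Kp = p_B / (p_A p_E^2) with p_i = (n_i/n_T)·P.
At X = 0.691: the mole-fraction product g(X) = Π y_i^ν_i = 30.28. Since Kp = g(X)·P^{-2}, P = (g/Kp)^(1/2) = (30.28/4.85)^(1/2) = 2.5 atm.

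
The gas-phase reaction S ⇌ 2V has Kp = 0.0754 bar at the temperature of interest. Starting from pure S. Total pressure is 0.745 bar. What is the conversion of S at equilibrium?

Take 1 mol S as basis and let X be its fractional conversion, so ξ = X.
Mole table: n_S = 1 − X; n_V = 2X.
Total moles n_T = 1 + X.
y_i = n_i/n_T, p_i = y_i·P. Kp = p_V^2 / (p_S).
Setting this equal to 0.0754 bar and taking the physical root (0 < X < 1) gives X = 0.157.

X = 0.157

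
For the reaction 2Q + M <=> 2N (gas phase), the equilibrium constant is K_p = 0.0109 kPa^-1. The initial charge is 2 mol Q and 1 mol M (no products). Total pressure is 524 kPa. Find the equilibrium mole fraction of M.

y_M = 0.196

Basis: 2 mol Q initially; let X = conversion of Q. Extent ξ = X.
Species balance: n_Q = 2 − 2X; n_M = 1 − X; n_N = 2X.
n_T = Σnᵢ = 3 − X.
Mole fractions y_i = n_i/n_T; K_p = p_N^2 / (p_Q^2 p_M) with p_i = y_i·P.
Equating to 0.0109 kPa^-1 and solving on 0 < X < 1: X = 0.514.
Then n_M = 0.486, n_T = 2.49, so y_M = 0.196.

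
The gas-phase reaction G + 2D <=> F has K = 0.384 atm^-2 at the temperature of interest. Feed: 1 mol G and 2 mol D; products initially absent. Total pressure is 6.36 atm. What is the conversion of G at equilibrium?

Let X = conversion of G (basis 1 mol G); extent of reaction ξ = X.
At extent ξ: n_G = 1 − X; n_D = 2 − 2X; n_F = X.
Total moles n_T = 3 − 2X.
With p_i = (n_i/n_T)P, K = p_F / (p_G p_D^2).
This yields a degree-3 equation in X; solving on (0,1), X = 0.693.

X = 0.693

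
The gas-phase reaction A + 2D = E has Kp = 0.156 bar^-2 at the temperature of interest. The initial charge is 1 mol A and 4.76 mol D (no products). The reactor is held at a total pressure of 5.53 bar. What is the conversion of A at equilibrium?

X = 0.737

Basis: 1 mol A initially; let X = conversion of A. Extent ξ = X.
Mole table: n_A = 1 − X; n_D = 4.76 − 2X; n_E = X.
Summing: n_T = 5.76 − 2X.
Mole fractions y_i = n_i/n_T; Kp = p_E / (p_A p_D^2) with p_i = y_i·P.
This yields a degree-3 equation in X; solving on (0,1), X = 0.737.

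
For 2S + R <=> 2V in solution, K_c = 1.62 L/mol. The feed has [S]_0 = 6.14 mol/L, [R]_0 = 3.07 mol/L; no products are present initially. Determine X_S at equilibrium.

X = 0.589

Let X = conversion of S; extent ξ = 6.14X/2 mol/L.
Concentrations: [S] = 6.14 − 6.14X; [R] = 3.07 − 3.07X; [V] = 6.14X.
K_c = [V]^2 / ([S]^2 [R]).
This equals 1.62 at X = 0.589 (the root in 0 < X < 1).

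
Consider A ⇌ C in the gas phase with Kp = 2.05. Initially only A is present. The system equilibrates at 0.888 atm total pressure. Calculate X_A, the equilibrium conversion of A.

X = 0.672

Take 1 mol A as basis and let X be its fractional conversion, so ξ = X.
At extent ξ: n_A = 1 − X; n_C = X.
n_T stays at 1 (no change in mole number).
With p_i = (n_i/n_T)P, Kp = p_C / (p_A).
This yields a degree-1 equation in X; solving on (0,1), X = 0.672.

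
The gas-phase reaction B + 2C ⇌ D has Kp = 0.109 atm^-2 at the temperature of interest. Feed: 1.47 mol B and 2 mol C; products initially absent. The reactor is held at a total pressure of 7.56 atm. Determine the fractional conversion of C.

Basis: 2 mol C initially; let X = conversion of C. Extent ξ = X.
At extent ξ: n_B = 1.47 − X; n_C = 2 − 2X; n_D = X.
n_T = Σnᵢ = 3.47 − 2X.
With p_i = (n_i/n_T)P, Kp = p_D / (p_B p_C^2).
This yields a degree-3 equation in X; solving on (0,1), X = 0.619.

X = 0.619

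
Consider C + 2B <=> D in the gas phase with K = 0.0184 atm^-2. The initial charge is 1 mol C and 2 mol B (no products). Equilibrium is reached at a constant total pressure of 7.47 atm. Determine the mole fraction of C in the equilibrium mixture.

Let X = conversion of C (basis 1 mol C); extent of reaction ξ = X.
Moles: n_C = 1 − X; n_B = 2 − 2X; n_D = X.
Summing: n_T = 3 − 2X.
With p_i = (n_i/n_T)P, K = p_D / (p_C p_B^2).
Substituting and setting equal to 0.0184 atm^-2 gives a polynomial in X; the root in (0,1) is X = 0.266.
Then n_C = 0.734, n_T = 2.47, so y_C = 0.297.

y_C = 0.297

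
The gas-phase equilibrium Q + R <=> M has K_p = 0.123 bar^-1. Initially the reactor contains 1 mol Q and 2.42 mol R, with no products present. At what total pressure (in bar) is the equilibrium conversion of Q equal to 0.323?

Let X = conversion of Q (basis 1 mol Q); extent of reaction ξ = X.
Species balance: n_Q = 1 − X; n_R = 2.42 − X; n_M = X.
Summing: n_T = 3.42 − X.
K_p = p_M / (p_Q p_R) with p_i = (n_i/n_T)·P.
At X = 0.323: the mole-fraction product g(X) = Π y_i^ν_i = 0.7046. Since K_p = g(X)·P^{-1}, P = (g/K_p)^(1/1) = (0.7046/0.123)^(1/1) = 5.73 bar.

P = 5.73 bar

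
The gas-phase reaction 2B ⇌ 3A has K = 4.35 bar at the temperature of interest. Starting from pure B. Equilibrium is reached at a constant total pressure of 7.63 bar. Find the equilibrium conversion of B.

X = 0.413

Let X = conversion of B (basis 1 mol B); extent of reaction ξ = 0.5X.
Moles: n_B = 1 − X; n_A = 1.5X.
n_T = Σnᵢ = 1 + 0.5X.
y_i = n_i/n_T, p_i = y_i·P. K = p_A^3 / (p_B^2).
Setting this equal to 4.35 bar and taking the physical root (0 < X < 1) gives X = 0.413.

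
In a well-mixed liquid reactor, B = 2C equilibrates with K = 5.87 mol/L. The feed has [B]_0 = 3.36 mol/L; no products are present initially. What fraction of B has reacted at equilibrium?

Let X = conversion of B; extent ξ = 3.36·X mol/L.
Concentrations: [B] = 3.36 − 3.36X; [C] = 6.72X.
K = [C]^2 / ([B]).
This equals 5.87 at X = 0.478 (the root in 0 < X < 1).

X = 0.478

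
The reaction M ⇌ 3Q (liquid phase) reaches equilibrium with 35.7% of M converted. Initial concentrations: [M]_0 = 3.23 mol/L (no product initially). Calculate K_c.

Let X = conversion of M.
Concentrations: [M] = 3.23 − 3.23X; [Q] = 9.69X.
At X = 0.357: [M] = 2.08, [Q] = 3.46.
K_c = [Q]^3 / ([M]) = 19.9 (mol/L)^2.

K_c = 19.9 (mol/L)^2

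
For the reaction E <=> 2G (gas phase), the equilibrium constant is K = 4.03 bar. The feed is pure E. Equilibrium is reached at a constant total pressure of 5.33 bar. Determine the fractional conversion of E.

Let X = conversion of E (basis 1 mol E); extent of reaction ξ = X.
At extent ξ: n_E = 1 − X; n_G = 2X.
Total moles n_T = 1 + X.
y_i = n_i/n_T, p_i = y_i·P. K = p_G^2 / (p_E).
Substituting and setting equal to 4.03 bar gives a polynomial in X; the root in (0,1) is X = 0.399.

X = 0.399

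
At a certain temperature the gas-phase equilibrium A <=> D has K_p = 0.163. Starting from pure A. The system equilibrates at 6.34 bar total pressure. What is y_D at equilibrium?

Basis: 1 mol A initially; let X = conversion of A. Extent ξ = X.
At extent ξ: n_A = 1 − X; n_D = X.
n_T stays at 1 (no change in mole number).
y_i = n_i/n_T, p_i = y_i·P. K_p = p_D / (p_A).
Equating to 0.163 and solving on 0 < X < 1: X = 0.140.
Then n_D = 0.14, n_T = 1, so y_D = 0.140.

y_D = 0.140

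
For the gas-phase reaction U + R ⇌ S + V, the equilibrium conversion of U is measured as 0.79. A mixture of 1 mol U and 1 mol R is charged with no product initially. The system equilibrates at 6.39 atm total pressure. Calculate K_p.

K_p = 14.2

Let X = conversion of U (basis 1 mol U); extent of reaction ξ = X.
At extent ξ: n_U = 1 − X; n_R = 1 − X; n_S = X; n_V = X.
Since Δν = 0, n_T = 2 throughout.
At X = 0.79: n_U = 0.21, n_R = 0.21, n_S = 0.79, n_V = 0.79, n_T = 2.
p_i = (n_i/n_T)·P. K_p = p_S p_V / (p_U p_R) = 14.2.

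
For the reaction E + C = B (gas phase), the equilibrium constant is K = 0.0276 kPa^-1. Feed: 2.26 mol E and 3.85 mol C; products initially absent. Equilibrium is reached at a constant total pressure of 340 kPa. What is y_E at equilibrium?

y_E = 0.098

Let X = conversion of E (basis 2.26 mol E); extent of reaction ξ = 2.26X.
Mole table: n_E = 2.26 − 2.26X; n_C = 3.85 − 2.26X; n_B = 2.26X.
Total moles n_T = 6.11 − 2.26X.
With p_i = (n_i/n_T)P, K = p_B / (p_E p_C).
Equating to 0.0276 kPa^-1 and solving on 0 < X < 1: X = 0.815.
Then n_E = 0.417, n_T = 4.27, so y_E = 0.098.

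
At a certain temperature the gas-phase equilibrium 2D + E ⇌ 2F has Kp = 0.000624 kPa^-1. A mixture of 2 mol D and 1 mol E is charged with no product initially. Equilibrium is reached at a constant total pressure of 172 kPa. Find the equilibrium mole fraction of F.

y_F = 0.106

Let X = conversion of D (basis 2 mol D); extent of reaction ξ = X.
Species balance: n_D = 2 − 2X; n_E = 1 − X; n_F = 2X.
n_T = Σnᵢ = 3 − X.
y_i = n_i/n_T, p_i = y_i·P. Kp = p_F^2 / (p_D^2 p_E).
Setting this equal to 0.000624 kPa^-1 and taking the physical root (0 < X < 1) gives X = 0.152.
Then n_F = 0.303, n_T = 2.85, so y_F = 0.106.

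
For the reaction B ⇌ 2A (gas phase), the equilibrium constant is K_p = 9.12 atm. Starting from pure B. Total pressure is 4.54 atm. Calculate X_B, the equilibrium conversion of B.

X = 0.578

Take 1 mol B as basis and let X be its fractional conversion, so ξ = X.
Species balance: n_B = 1 − X; n_A = 2X.
Total moles n_T = 1 + X.
y_i = n_i/n_T, p_i = y_i·P. K_p = p_A^2 / (p_B).
Setting this equal to 9.12 atm and taking the physical root (0 < X < 1) gives X = 0.578.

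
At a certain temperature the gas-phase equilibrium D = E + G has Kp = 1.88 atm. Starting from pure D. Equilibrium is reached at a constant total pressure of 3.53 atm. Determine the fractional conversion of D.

Let X = conversion of D (basis 1 mol D); extent of reaction ξ = X.
Moles: n_D = 1 − X; n_E = X; n_G = X.
n_T = Σnᵢ = 1 + X.
Mole fractions y_i = n_i/n_T; Kp = p_E p_G / (p_D) with p_i = y_i·P.
Equating to 1.88 atm and solving on 0 < X < 1: X = 0.589.

X = 0.589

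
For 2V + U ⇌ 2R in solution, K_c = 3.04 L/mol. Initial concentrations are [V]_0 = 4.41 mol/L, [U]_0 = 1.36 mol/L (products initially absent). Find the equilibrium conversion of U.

X = 0.786

Let X = conversion of U; extent ξ = 1.36·X mol/L.
Concentrations: [V] = 4.41 − 2.72X; [U] = 1.36 − 1.36X; [R] = 2.72X.
K_c = [R]^2 / ([V]^2 [U]).
Equating to 3.04 L/mol: the physical root is X = 0.786.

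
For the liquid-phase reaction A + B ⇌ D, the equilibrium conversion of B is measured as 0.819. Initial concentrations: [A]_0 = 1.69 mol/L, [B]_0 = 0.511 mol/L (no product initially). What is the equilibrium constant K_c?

Let X = conversion of B.
Concentrations: [A] = 1.69 − 0.511X; [B] = 0.511 − 0.511X; [D] = 0.511X.
At X = 0.819: [A] = 1.27, [B] = 0.0925, [D] = 0.419.
K_c = [D] / ([A] [B]) = 3.56 L/mol.

K_c = 3.56 L/mol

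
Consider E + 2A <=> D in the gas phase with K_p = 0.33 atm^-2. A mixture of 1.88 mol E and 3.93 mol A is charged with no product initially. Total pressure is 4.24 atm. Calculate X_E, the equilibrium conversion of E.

X = 0.580

Take 1.88 mol E as basis and let X be its fractional conversion, so ξ = 1.88X.
At extent ξ: n_E = 1.88 − 1.88X; n_A = 3.93 − 3.76X; n_D = 1.88X.
Summing: n_T = 5.81 − 3.76X.
y_i = n_i/n_T, p_i = y_i·P. K_p = p_D / (p_E p_A^2).
Setting this equal to 0.33 atm^-2 and taking the physical root (0 < X < 1) gives X = 0.580.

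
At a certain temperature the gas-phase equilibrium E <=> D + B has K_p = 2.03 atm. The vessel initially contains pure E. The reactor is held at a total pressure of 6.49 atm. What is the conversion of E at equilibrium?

X = 0.488

Basis: 1 mol E initially; let X = conversion of E. Extent ξ = X.
Mole table: n_E = 1 − X; n_D = X; n_B = X.
Total moles n_T = 1 + X.
Mole fractions y_i = n_i/n_T; K_p = p_D p_B / (p_E) with p_i = y_i·P.
Equating to 2.03 atm and solving on 0 < X < 1: X = 0.488.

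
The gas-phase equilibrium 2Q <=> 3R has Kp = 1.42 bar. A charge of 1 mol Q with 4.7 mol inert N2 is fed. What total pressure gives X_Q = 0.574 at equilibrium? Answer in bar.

Basis: 1 mol Q initially; let X = conversion of Q. Extent ξ = 0.5X.
At extent ξ: n_Q = 1 − X; n_R = 1.5X; n_I = 4.7 (inert).
Total moles n_T = 5.7 + 0.5X.
Kp = p_R^3 / (p_Q^2) with p_i = (n_i/n_T)·P.
At X = 0.574: the mole-fraction product g(X) = Π y_i^ν_i = 0.5875. Since Kp = g(X)·P^{1}, P = (Kp/g)^(1/1) = (1.42/0.5875)^(1/1) = 2.42 bar.

P = 2.42 bar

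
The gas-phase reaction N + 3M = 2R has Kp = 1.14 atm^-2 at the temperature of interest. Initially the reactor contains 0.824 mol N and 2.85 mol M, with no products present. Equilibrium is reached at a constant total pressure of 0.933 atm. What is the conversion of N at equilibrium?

Basis: 0.824 mol N initially; let X = conversion of N. Extent ξ = 0.824X.
At extent ξ: n_N = 0.824 − 0.824X; n_M = 2.85 − 2.47X; n_R = 1.65X.
Total moles n_T = 3.67 − 1.65X.
With p_i = (n_i/n_T)P, Kp = p_R^2 / (p_N p_M^3).
This yields a degree-4 equation in X; solving on (0,1), X = 0.377.

X = 0.377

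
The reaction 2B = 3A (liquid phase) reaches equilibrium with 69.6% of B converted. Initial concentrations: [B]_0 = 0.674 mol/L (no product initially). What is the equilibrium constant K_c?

K_c = 8.3 mol/L

Let X = conversion of B.
Concentrations: [B] = 0.674 − 0.674X; [A] = 1.01X.
At X = 0.696: [B] = 0.205, [A] = 0.704.
K_c = [A]^3 / ([B]^2) = 8.3 mol/L.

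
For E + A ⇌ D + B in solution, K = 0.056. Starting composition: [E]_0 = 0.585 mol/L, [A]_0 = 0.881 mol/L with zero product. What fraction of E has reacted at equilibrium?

X = 0.234

Let X = conversion of E; extent ξ = 0.585·X mol/L.
Concentrations: [E] = 0.585 − 0.585X; [A] = 0.881 − 0.585X; [D] = 0.585X; [B] = 0.585X.
K = [D] [B] / ([E] [A]).
Solving K = 0.056 for X ∈ (0,1): X = 0.234.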